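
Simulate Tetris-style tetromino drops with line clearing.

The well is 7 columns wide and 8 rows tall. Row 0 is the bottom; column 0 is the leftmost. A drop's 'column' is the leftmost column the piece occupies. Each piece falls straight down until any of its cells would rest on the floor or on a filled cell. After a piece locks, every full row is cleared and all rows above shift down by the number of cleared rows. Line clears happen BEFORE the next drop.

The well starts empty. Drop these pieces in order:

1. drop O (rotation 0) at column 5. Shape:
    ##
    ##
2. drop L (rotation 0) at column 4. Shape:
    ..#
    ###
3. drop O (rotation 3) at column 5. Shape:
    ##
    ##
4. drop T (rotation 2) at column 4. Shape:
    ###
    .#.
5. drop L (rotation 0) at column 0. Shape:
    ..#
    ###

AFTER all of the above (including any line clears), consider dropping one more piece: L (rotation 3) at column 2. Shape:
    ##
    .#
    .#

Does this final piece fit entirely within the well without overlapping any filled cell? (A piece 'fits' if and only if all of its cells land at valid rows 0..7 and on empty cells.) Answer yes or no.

Drop 1: O rot0 at col 5 lands with bottom-row=0; cleared 0 line(s) (total 0); column heights now [0 0 0 0 0 2 2], max=2
Drop 2: L rot0 at col 4 lands with bottom-row=2; cleared 0 line(s) (total 0); column heights now [0 0 0 0 3 3 4], max=4
Drop 3: O rot3 at col 5 lands with bottom-row=4; cleared 0 line(s) (total 0); column heights now [0 0 0 0 3 6 6], max=6
Drop 4: T rot2 at col 4 lands with bottom-row=6; cleared 0 line(s) (total 0); column heights now [0 0 0 0 8 8 8], max=8
Drop 5: L rot0 at col 0 lands with bottom-row=0; cleared 0 line(s) (total 0); column heights now [1 1 2 0 8 8 8], max=8
Test piece L rot3 at col 2 (width 2): heights before test = [1 1 2 0 8 8 8]; fits = True

Answer: yes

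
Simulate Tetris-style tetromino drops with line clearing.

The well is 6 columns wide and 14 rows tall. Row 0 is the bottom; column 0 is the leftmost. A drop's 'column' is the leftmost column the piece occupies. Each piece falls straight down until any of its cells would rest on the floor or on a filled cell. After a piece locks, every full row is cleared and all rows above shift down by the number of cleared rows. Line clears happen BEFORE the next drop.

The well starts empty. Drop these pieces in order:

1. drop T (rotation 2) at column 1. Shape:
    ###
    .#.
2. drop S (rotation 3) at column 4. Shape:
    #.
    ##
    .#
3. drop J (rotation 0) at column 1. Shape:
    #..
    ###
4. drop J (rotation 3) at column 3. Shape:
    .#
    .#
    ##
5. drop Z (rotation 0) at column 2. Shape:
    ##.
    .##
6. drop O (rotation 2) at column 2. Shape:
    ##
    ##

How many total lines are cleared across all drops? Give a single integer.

Drop 1: T rot2 at col 1 lands with bottom-row=0; cleared 0 line(s) (total 0); column heights now [0 2 2 2 0 0], max=2
Drop 2: S rot3 at col 4 lands with bottom-row=0; cleared 0 line(s) (total 0); column heights now [0 2 2 2 3 2], max=3
Drop 3: J rot0 at col 1 lands with bottom-row=2; cleared 0 line(s) (total 0); column heights now [0 4 3 3 3 2], max=4
Drop 4: J rot3 at col 3 lands with bottom-row=3; cleared 0 line(s) (total 0); column heights now [0 4 3 4 6 2], max=6
Drop 5: Z rot0 at col 2 lands with bottom-row=6; cleared 0 line(s) (total 0); column heights now [0 4 8 8 7 2], max=8
Drop 6: O rot2 at col 2 lands with bottom-row=8; cleared 0 line(s) (total 0); column heights now [0 4 10 10 7 2], max=10

Answer: 0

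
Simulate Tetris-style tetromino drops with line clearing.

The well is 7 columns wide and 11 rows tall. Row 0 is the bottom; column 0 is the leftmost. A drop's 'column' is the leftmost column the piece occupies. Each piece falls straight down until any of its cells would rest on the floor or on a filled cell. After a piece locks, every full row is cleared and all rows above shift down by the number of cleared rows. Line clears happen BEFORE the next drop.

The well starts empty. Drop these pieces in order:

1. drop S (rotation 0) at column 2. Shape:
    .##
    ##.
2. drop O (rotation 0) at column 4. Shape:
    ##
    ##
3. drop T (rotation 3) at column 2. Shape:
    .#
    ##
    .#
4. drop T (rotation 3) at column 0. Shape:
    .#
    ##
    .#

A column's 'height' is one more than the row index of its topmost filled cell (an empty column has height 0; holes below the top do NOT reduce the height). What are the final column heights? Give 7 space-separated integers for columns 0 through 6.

Answer: 2 3 4 5 4 4 0

Derivation:
Drop 1: S rot0 at col 2 lands with bottom-row=0; cleared 0 line(s) (total 0); column heights now [0 0 1 2 2 0 0], max=2
Drop 2: O rot0 at col 4 lands with bottom-row=2; cleared 0 line(s) (total 0); column heights now [0 0 1 2 4 4 0], max=4
Drop 3: T rot3 at col 2 lands with bottom-row=2; cleared 0 line(s) (total 0); column heights now [0 0 4 5 4 4 0], max=5
Drop 4: T rot3 at col 0 lands with bottom-row=0; cleared 0 line(s) (total 0); column heights now [2 3 4 5 4 4 0], max=5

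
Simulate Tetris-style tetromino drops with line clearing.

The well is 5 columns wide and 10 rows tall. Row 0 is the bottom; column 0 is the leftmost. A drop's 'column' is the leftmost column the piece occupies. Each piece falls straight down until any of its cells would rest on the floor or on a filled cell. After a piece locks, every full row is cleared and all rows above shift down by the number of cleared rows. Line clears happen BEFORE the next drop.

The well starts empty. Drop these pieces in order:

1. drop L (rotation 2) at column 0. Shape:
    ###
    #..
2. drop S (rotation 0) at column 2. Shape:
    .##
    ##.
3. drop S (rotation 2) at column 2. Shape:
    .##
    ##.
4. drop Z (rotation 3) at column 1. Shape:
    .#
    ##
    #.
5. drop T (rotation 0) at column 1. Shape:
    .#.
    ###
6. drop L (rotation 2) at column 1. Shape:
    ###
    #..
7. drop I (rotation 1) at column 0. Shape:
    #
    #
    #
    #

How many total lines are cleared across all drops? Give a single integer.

Drop 1: L rot2 at col 0 lands with bottom-row=0; cleared 0 line(s) (total 0); column heights now [2 2 2 0 0], max=2
Drop 2: S rot0 at col 2 lands with bottom-row=2; cleared 0 line(s) (total 0); column heights now [2 2 3 4 4], max=4
Drop 3: S rot2 at col 2 lands with bottom-row=4; cleared 0 line(s) (total 0); column heights now [2 2 5 6 6], max=6
Drop 4: Z rot3 at col 1 lands with bottom-row=4; cleared 0 line(s) (total 0); column heights now [2 6 7 6 6], max=7
Drop 5: T rot0 at col 1 lands with bottom-row=7; cleared 0 line(s) (total 0); column heights now [2 8 9 8 6], max=9
Drop 6: L rot2 at col 1 lands with bottom-row=8; cleared 0 line(s) (total 0); column heights now [2 10 10 10 6], max=10
Drop 7: I rot1 at col 0 lands with bottom-row=2; cleared 1 line(s) (total 1); column heights now [5 9 9 9 4], max=9

Answer: 1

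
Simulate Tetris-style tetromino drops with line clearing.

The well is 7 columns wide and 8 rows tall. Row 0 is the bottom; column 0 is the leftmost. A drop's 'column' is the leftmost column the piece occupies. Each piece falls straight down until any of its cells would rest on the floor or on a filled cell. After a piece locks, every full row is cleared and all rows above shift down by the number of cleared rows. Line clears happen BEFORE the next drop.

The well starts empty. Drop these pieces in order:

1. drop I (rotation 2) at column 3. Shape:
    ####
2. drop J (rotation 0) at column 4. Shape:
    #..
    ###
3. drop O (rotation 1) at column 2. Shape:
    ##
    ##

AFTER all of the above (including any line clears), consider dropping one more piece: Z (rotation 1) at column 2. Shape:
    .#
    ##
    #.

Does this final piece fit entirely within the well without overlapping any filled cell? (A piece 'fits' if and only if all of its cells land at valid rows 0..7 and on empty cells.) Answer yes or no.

Answer: yes

Derivation:
Drop 1: I rot2 at col 3 lands with bottom-row=0; cleared 0 line(s) (total 0); column heights now [0 0 0 1 1 1 1], max=1
Drop 2: J rot0 at col 4 lands with bottom-row=1; cleared 0 line(s) (total 0); column heights now [0 0 0 1 3 2 2], max=3
Drop 3: O rot1 at col 2 lands with bottom-row=1; cleared 0 line(s) (total 0); column heights now [0 0 3 3 3 2 2], max=3
Test piece Z rot1 at col 2 (width 2): heights before test = [0 0 3 3 3 2 2]; fits = True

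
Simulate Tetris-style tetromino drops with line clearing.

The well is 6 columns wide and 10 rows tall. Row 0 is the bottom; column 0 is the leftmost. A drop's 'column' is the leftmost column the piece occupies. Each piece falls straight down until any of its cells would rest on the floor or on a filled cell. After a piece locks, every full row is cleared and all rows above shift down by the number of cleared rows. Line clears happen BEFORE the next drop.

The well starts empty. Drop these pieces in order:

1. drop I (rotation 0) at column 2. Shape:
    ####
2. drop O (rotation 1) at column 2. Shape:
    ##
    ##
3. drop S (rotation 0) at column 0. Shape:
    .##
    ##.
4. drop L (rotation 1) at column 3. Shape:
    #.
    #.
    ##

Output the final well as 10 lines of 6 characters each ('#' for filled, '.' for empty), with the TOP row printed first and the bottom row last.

Drop 1: I rot0 at col 2 lands with bottom-row=0; cleared 0 line(s) (total 0); column heights now [0 0 1 1 1 1], max=1
Drop 2: O rot1 at col 2 lands with bottom-row=1; cleared 0 line(s) (total 0); column heights now [0 0 3 3 1 1], max=3
Drop 3: S rot0 at col 0 lands with bottom-row=2; cleared 0 line(s) (total 0); column heights now [3 4 4 3 1 1], max=4
Drop 4: L rot1 at col 3 lands with bottom-row=3; cleared 0 line(s) (total 0); column heights now [3 4 4 6 4 1], max=6

Answer: ......
......
......
......
...#..
...#..
.####.
####..
..##..
..####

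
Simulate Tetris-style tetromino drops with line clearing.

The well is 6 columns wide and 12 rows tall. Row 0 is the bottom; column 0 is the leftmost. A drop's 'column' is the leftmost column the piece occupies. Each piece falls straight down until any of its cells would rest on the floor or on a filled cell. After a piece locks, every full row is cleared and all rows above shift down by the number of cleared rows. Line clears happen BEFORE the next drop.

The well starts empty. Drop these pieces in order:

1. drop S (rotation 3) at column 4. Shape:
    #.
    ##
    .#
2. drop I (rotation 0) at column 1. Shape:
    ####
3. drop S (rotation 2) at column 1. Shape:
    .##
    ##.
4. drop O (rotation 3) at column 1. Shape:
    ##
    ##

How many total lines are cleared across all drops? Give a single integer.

Drop 1: S rot3 at col 4 lands with bottom-row=0; cleared 0 line(s) (total 0); column heights now [0 0 0 0 3 2], max=3
Drop 2: I rot0 at col 1 lands with bottom-row=3; cleared 0 line(s) (total 0); column heights now [0 4 4 4 4 2], max=4
Drop 3: S rot2 at col 1 lands with bottom-row=4; cleared 0 line(s) (total 0); column heights now [0 5 6 6 4 2], max=6
Drop 4: O rot3 at col 1 lands with bottom-row=6; cleared 0 line(s) (total 0); column heights now [0 8 8 6 4 2], max=8

Answer: 0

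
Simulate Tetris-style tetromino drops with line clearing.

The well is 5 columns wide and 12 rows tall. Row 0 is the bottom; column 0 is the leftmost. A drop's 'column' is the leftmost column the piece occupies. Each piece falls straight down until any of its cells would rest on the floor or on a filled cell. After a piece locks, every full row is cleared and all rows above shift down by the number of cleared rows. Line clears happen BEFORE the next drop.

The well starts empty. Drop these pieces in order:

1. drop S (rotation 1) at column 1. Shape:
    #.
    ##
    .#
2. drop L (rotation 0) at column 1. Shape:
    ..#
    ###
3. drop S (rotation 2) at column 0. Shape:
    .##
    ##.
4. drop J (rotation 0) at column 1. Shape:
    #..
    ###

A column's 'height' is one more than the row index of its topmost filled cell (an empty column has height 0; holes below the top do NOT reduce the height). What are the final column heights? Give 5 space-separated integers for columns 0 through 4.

Answer: 5 8 7 7 0

Derivation:
Drop 1: S rot1 at col 1 lands with bottom-row=0; cleared 0 line(s) (total 0); column heights now [0 3 2 0 0], max=3
Drop 2: L rot0 at col 1 lands with bottom-row=3; cleared 0 line(s) (total 0); column heights now [0 4 4 5 0], max=5
Drop 3: S rot2 at col 0 lands with bottom-row=4; cleared 0 line(s) (total 0); column heights now [5 6 6 5 0], max=6
Drop 4: J rot0 at col 1 lands with bottom-row=6; cleared 0 line(s) (total 0); column heights now [5 8 7 7 0], max=8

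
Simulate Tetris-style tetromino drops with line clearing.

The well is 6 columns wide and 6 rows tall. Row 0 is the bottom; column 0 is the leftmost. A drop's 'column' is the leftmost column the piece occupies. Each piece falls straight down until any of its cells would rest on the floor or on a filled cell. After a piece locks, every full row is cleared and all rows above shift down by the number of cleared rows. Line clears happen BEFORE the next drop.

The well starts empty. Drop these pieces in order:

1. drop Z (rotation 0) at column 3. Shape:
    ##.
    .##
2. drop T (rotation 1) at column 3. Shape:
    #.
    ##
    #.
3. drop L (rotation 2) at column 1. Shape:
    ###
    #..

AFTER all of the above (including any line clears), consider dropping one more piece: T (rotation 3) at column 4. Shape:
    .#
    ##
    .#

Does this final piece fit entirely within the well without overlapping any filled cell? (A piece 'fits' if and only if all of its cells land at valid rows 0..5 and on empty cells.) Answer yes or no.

Drop 1: Z rot0 at col 3 lands with bottom-row=0; cleared 0 line(s) (total 0); column heights now [0 0 0 2 2 1], max=2
Drop 2: T rot1 at col 3 lands with bottom-row=2; cleared 0 line(s) (total 0); column heights now [0 0 0 5 4 1], max=5
Drop 3: L rot2 at col 1 lands with bottom-row=4; cleared 0 line(s) (total 0); column heights now [0 6 6 6 4 1], max=6
Test piece T rot3 at col 4 (width 2): heights before test = [0 6 6 6 4 1]; fits = True

Answer: yes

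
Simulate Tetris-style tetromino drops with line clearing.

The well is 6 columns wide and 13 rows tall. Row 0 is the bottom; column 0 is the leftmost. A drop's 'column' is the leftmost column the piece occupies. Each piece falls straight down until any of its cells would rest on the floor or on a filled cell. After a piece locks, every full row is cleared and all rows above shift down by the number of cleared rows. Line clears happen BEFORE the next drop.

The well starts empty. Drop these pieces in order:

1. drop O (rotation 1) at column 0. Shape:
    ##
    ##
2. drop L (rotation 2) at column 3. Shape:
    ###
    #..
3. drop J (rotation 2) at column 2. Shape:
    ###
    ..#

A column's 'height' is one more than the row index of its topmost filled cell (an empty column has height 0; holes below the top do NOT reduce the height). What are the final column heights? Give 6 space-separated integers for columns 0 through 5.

Answer: 2 2 4 4 4 2

Derivation:
Drop 1: O rot1 at col 0 lands with bottom-row=0; cleared 0 line(s) (total 0); column heights now [2 2 0 0 0 0], max=2
Drop 2: L rot2 at col 3 lands with bottom-row=0; cleared 0 line(s) (total 0); column heights now [2 2 0 2 2 2], max=2
Drop 3: J rot2 at col 2 lands with bottom-row=2; cleared 0 line(s) (total 0); column heights now [2 2 4 4 4 2], max=4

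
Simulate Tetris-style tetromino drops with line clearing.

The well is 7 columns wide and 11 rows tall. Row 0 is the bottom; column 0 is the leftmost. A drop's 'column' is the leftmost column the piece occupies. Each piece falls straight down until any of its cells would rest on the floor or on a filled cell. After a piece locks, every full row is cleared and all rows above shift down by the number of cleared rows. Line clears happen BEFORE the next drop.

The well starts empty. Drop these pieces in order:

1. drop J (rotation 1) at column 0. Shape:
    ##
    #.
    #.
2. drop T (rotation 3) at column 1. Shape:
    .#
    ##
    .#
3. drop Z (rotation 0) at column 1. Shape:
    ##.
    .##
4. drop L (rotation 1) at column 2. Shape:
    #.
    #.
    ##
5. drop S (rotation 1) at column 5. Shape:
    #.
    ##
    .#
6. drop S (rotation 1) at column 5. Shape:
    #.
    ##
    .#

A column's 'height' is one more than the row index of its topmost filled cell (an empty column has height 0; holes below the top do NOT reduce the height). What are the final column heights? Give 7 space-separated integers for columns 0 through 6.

Drop 1: J rot1 at col 0 lands with bottom-row=0; cleared 0 line(s) (total 0); column heights now [3 3 0 0 0 0 0], max=3
Drop 2: T rot3 at col 1 lands with bottom-row=2; cleared 0 line(s) (total 0); column heights now [3 4 5 0 0 0 0], max=5
Drop 3: Z rot0 at col 1 lands with bottom-row=5; cleared 0 line(s) (total 0); column heights now [3 7 7 6 0 0 0], max=7
Drop 4: L rot1 at col 2 lands with bottom-row=7; cleared 0 line(s) (total 0); column heights now [3 7 10 8 0 0 0], max=10
Drop 5: S rot1 at col 5 lands with bottom-row=0; cleared 0 line(s) (total 0); column heights now [3 7 10 8 0 3 2], max=10
Drop 6: S rot1 at col 5 lands with bottom-row=2; cleared 0 line(s) (total 0); column heights now [3 7 10 8 0 5 4], max=10

Answer: 3 7 10 8 0 5 4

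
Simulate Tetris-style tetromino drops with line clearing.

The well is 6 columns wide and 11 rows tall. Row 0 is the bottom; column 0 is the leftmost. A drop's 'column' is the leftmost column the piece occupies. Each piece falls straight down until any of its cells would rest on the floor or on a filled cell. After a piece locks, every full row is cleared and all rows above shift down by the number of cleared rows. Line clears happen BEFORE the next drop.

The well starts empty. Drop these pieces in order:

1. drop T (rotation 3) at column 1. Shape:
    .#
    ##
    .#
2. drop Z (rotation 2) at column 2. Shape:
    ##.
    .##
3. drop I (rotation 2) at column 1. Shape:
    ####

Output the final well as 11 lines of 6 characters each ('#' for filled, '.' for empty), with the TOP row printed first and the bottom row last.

Drop 1: T rot3 at col 1 lands with bottom-row=0; cleared 0 line(s) (total 0); column heights now [0 2 3 0 0 0], max=3
Drop 2: Z rot2 at col 2 lands with bottom-row=2; cleared 0 line(s) (total 0); column heights now [0 2 4 4 3 0], max=4
Drop 3: I rot2 at col 1 lands with bottom-row=4; cleared 0 line(s) (total 0); column heights now [0 5 5 5 5 0], max=5

Answer: ......
......
......
......
......
......
.####.
..##..
..###.
.##...
..#...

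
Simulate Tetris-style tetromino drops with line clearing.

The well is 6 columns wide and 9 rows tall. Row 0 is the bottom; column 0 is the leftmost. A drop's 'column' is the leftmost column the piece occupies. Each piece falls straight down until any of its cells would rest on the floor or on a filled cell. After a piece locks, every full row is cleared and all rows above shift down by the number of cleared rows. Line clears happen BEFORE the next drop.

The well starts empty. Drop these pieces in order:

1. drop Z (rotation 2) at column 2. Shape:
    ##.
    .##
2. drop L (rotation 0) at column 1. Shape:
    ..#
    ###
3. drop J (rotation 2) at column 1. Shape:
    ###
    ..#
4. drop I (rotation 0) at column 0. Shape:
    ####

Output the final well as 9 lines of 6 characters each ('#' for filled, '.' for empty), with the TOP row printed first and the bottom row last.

Answer: ......
......
####..
.###..
...#..
...#..
.###..
..##..
...##.

Derivation:
Drop 1: Z rot2 at col 2 lands with bottom-row=0; cleared 0 line(s) (total 0); column heights now [0 0 2 2 1 0], max=2
Drop 2: L rot0 at col 1 lands with bottom-row=2; cleared 0 line(s) (total 0); column heights now [0 3 3 4 1 0], max=4
Drop 3: J rot2 at col 1 lands with bottom-row=4; cleared 0 line(s) (total 0); column heights now [0 6 6 6 1 0], max=6
Drop 4: I rot0 at col 0 lands with bottom-row=6; cleared 0 line(s) (total 0); column heights now [7 7 7 7 1 0], max=7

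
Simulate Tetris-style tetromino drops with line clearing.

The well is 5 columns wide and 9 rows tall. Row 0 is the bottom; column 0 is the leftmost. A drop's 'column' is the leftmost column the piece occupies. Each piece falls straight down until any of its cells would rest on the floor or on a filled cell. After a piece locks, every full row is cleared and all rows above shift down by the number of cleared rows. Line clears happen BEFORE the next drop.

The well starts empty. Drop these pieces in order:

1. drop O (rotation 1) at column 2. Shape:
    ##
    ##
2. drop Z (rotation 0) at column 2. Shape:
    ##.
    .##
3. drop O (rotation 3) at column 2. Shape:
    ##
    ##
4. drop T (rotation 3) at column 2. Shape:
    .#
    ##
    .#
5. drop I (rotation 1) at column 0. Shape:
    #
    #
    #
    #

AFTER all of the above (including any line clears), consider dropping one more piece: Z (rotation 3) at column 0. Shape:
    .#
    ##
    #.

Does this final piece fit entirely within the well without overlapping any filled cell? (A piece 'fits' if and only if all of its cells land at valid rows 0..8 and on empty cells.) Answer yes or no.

Drop 1: O rot1 at col 2 lands with bottom-row=0; cleared 0 line(s) (total 0); column heights now [0 0 2 2 0], max=2
Drop 2: Z rot0 at col 2 lands with bottom-row=2; cleared 0 line(s) (total 0); column heights now [0 0 4 4 3], max=4
Drop 3: O rot3 at col 2 lands with bottom-row=4; cleared 0 line(s) (total 0); column heights now [0 0 6 6 3], max=6
Drop 4: T rot3 at col 2 lands with bottom-row=6; cleared 0 line(s) (total 0); column heights now [0 0 8 9 3], max=9
Drop 5: I rot1 at col 0 lands with bottom-row=0; cleared 0 line(s) (total 0); column heights now [4 0 8 9 3], max=9
Test piece Z rot3 at col 0 (width 2): heights before test = [4 0 8 9 3]; fits = True

Answer: yes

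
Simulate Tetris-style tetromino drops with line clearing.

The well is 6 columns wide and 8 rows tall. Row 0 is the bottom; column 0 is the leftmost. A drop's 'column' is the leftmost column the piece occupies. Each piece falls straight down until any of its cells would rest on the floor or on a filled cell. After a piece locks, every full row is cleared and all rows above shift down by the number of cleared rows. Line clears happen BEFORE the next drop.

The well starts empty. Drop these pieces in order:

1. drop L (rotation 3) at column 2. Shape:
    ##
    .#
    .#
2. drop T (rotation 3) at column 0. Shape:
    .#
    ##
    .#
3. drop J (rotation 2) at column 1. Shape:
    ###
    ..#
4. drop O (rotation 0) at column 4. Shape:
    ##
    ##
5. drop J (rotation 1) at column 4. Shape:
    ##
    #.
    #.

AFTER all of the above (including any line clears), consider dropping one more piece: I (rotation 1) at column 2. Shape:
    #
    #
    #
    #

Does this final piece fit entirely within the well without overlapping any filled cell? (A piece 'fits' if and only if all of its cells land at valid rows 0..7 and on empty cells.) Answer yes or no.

Drop 1: L rot3 at col 2 lands with bottom-row=0; cleared 0 line(s) (total 0); column heights now [0 0 3 3 0 0], max=3
Drop 2: T rot3 at col 0 lands with bottom-row=0; cleared 0 line(s) (total 0); column heights now [2 3 3 3 0 0], max=3
Drop 3: J rot2 at col 1 lands with bottom-row=3; cleared 0 line(s) (total 0); column heights now [2 5 5 5 0 0], max=5
Drop 4: O rot0 at col 4 lands with bottom-row=0; cleared 0 line(s) (total 0); column heights now [2 5 5 5 2 2], max=5
Drop 5: J rot1 at col 4 lands with bottom-row=2; cleared 0 line(s) (total 0); column heights now [2 5 5 5 5 5], max=5
Test piece I rot1 at col 2 (width 1): heights before test = [2 5 5 5 5 5]; fits = False

Answer: no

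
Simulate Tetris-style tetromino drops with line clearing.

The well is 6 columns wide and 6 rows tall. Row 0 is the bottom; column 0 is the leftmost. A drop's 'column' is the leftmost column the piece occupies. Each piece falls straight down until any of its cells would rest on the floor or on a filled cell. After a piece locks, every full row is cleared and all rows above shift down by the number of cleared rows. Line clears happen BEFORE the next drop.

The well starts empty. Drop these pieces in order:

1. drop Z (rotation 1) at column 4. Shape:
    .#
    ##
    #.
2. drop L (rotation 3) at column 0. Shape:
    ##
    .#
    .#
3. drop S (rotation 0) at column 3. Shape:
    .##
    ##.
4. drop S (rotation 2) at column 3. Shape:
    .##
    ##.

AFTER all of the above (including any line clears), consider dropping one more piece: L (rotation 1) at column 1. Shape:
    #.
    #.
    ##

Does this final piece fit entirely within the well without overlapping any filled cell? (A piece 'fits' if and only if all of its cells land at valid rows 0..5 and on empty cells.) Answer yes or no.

Answer: yes

Derivation:
Drop 1: Z rot1 at col 4 lands with bottom-row=0; cleared 0 line(s) (total 0); column heights now [0 0 0 0 2 3], max=3
Drop 2: L rot3 at col 0 lands with bottom-row=0; cleared 0 line(s) (total 0); column heights now [3 3 0 0 2 3], max=3
Drop 3: S rot0 at col 3 lands with bottom-row=2; cleared 0 line(s) (total 0); column heights now [3 3 0 3 4 4], max=4
Drop 4: S rot2 at col 3 lands with bottom-row=4; cleared 0 line(s) (total 0); column heights now [3 3 0 5 6 6], max=6
Test piece L rot1 at col 1 (width 2): heights before test = [3 3 0 5 6 6]; fits = True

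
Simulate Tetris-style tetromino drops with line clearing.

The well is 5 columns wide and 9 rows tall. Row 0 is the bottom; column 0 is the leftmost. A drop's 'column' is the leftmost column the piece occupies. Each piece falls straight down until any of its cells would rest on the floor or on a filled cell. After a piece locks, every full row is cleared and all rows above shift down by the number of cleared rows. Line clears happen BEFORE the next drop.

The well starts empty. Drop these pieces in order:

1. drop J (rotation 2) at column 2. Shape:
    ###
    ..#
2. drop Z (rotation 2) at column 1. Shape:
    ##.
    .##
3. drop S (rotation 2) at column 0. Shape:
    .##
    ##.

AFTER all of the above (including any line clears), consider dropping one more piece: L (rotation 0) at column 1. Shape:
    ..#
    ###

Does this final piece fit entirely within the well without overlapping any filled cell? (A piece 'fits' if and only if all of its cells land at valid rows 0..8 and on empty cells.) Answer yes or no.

Answer: yes

Derivation:
Drop 1: J rot2 at col 2 lands with bottom-row=0; cleared 0 line(s) (total 0); column heights now [0 0 2 2 2], max=2
Drop 2: Z rot2 at col 1 lands with bottom-row=2; cleared 0 line(s) (total 0); column heights now [0 4 4 3 2], max=4
Drop 3: S rot2 at col 0 lands with bottom-row=4; cleared 0 line(s) (total 0); column heights now [5 6 6 3 2], max=6
Test piece L rot0 at col 1 (width 3): heights before test = [5 6 6 3 2]; fits = True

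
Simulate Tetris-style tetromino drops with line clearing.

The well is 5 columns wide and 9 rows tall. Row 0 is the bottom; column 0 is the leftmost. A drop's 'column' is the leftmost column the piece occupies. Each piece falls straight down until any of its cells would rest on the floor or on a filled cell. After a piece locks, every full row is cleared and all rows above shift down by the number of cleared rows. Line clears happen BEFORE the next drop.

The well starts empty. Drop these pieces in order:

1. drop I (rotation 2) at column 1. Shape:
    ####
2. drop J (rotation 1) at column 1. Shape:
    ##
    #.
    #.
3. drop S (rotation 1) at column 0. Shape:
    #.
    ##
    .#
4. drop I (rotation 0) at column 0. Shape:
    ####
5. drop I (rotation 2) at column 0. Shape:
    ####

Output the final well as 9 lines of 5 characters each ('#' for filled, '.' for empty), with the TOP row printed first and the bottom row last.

Answer: ####.
####.
#....
##...
.#...
.##..
.#...
.#...
.####

Derivation:
Drop 1: I rot2 at col 1 lands with bottom-row=0; cleared 0 line(s) (total 0); column heights now [0 1 1 1 1], max=1
Drop 2: J rot1 at col 1 lands with bottom-row=1; cleared 0 line(s) (total 0); column heights now [0 4 4 1 1], max=4
Drop 3: S rot1 at col 0 lands with bottom-row=4; cleared 0 line(s) (total 0); column heights now [7 6 4 1 1], max=7
Drop 4: I rot0 at col 0 lands with bottom-row=7; cleared 0 line(s) (total 0); column heights now [8 8 8 8 1], max=8
Drop 5: I rot2 at col 0 lands with bottom-row=8; cleared 0 line(s) (total 0); column heights now [9 9 9 9 1], max=9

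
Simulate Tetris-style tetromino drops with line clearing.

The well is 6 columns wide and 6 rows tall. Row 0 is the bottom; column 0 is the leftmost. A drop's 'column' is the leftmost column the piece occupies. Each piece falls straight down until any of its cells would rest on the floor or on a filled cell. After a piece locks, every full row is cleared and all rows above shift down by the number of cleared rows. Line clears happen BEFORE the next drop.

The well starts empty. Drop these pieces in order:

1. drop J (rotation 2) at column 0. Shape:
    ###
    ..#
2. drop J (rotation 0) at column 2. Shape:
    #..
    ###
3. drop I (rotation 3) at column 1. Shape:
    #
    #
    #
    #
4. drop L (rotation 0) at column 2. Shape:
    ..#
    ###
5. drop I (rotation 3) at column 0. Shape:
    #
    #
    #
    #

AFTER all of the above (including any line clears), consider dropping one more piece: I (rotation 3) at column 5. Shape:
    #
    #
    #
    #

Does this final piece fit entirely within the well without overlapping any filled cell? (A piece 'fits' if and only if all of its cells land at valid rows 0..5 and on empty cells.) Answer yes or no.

Drop 1: J rot2 at col 0 lands with bottom-row=0; cleared 0 line(s) (total 0); column heights now [2 2 2 0 0 0], max=2
Drop 2: J rot0 at col 2 lands with bottom-row=2; cleared 0 line(s) (total 0); column heights now [2 2 4 3 3 0], max=4
Drop 3: I rot3 at col 1 lands with bottom-row=2; cleared 0 line(s) (total 0); column heights now [2 6 4 3 3 0], max=6
Drop 4: L rot0 at col 2 lands with bottom-row=4; cleared 0 line(s) (total 0); column heights now [2 6 5 5 6 0], max=6
Drop 5: I rot3 at col 0 lands with bottom-row=2; cleared 0 line(s) (total 0); column heights now [6 6 5 5 6 0], max=6
Test piece I rot3 at col 5 (width 1): heights before test = [6 6 5 5 6 0]; fits = True

Answer: yes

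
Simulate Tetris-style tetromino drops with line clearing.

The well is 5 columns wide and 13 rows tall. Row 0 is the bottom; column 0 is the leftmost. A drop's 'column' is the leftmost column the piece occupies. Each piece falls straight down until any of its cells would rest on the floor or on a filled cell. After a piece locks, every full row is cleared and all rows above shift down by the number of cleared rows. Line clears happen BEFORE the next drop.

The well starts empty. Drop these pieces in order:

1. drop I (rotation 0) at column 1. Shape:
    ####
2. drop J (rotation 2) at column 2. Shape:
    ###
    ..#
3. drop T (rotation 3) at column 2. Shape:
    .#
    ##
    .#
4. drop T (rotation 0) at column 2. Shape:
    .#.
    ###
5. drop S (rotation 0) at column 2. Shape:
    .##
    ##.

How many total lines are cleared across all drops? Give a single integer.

Answer: 0

Derivation:
Drop 1: I rot0 at col 1 lands with bottom-row=0; cleared 0 line(s) (total 0); column heights now [0 1 1 1 1], max=1
Drop 2: J rot2 at col 2 lands with bottom-row=1; cleared 0 line(s) (total 0); column heights now [0 1 3 3 3], max=3
Drop 3: T rot3 at col 2 lands with bottom-row=3; cleared 0 line(s) (total 0); column heights now [0 1 5 6 3], max=6
Drop 4: T rot0 at col 2 lands with bottom-row=6; cleared 0 line(s) (total 0); column heights now [0 1 7 8 7], max=8
Drop 5: S rot0 at col 2 lands with bottom-row=8; cleared 0 line(s) (total 0); column heights now [0 1 9 10 10], max=10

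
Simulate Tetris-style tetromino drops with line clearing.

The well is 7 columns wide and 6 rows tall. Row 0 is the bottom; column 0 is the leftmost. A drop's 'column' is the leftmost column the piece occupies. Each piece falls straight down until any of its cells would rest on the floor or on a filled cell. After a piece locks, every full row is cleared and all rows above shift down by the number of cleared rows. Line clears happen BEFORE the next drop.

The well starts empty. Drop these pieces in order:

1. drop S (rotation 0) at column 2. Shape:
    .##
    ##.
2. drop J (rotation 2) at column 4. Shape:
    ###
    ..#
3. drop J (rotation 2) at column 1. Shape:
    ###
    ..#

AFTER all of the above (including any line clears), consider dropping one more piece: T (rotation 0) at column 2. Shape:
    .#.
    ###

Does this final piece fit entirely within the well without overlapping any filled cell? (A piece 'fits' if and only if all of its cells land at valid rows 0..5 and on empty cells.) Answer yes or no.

Answer: yes

Derivation:
Drop 1: S rot0 at col 2 lands with bottom-row=0; cleared 0 line(s) (total 0); column heights now [0 0 1 2 2 0 0], max=2
Drop 2: J rot2 at col 4 lands with bottom-row=1; cleared 0 line(s) (total 0); column heights now [0 0 1 2 3 3 3], max=3
Drop 3: J rot2 at col 1 lands with bottom-row=2; cleared 0 line(s) (total 0); column heights now [0 4 4 4 3 3 3], max=4
Test piece T rot0 at col 2 (width 3): heights before test = [0 4 4 4 3 3 3]; fits = True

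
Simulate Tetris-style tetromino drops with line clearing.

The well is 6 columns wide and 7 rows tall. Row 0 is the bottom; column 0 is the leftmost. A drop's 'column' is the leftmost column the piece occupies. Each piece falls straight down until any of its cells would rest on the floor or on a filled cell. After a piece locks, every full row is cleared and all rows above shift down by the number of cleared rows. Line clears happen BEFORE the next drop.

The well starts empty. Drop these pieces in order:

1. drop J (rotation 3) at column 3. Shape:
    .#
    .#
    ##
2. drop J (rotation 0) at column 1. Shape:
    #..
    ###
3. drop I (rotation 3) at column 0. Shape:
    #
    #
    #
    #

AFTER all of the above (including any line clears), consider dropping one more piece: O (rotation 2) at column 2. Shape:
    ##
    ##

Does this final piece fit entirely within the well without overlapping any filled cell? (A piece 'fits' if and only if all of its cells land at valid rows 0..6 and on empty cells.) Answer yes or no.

Answer: yes

Derivation:
Drop 1: J rot3 at col 3 lands with bottom-row=0; cleared 0 line(s) (total 0); column heights now [0 0 0 1 3 0], max=3
Drop 2: J rot0 at col 1 lands with bottom-row=1; cleared 0 line(s) (total 0); column heights now [0 3 2 2 3 0], max=3
Drop 3: I rot3 at col 0 lands with bottom-row=0; cleared 0 line(s) (total 0); column heights now [4 3 2 2 3 0], max=4
Test piece O rot2 at col 2 (width 2): heights before test = [4 3 2 2 3 0]; fits = True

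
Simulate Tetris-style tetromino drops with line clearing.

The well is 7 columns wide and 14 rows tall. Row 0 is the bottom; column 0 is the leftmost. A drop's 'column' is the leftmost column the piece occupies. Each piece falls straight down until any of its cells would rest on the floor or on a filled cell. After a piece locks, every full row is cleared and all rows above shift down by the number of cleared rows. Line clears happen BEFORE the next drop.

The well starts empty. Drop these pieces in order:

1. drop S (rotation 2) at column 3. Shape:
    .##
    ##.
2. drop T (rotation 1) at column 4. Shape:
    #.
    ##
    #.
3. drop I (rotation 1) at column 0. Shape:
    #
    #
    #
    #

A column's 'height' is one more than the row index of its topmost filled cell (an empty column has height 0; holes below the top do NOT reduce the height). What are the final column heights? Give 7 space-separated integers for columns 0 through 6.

Answer: 4 0 0 1 5 4 0

Derivation:
Drop 1: S rot2 at col 3 lands with bottom-row=0; cleared 0 line(s) (total 0); column heights now [0 0 0 1 2 2 0], max=2
Drop 2: T rot1 at col 4 lands with bottom-row=2; cleared 0 line(s) (total 0); column heights now [0 0 0 1 5 4 0], max=5
Drop 3: I rot1 at col 0 lands with bottom-row=0; cleared 0 line(s) (total 0); column heights now [4 0 0 1 5 4 0], max=5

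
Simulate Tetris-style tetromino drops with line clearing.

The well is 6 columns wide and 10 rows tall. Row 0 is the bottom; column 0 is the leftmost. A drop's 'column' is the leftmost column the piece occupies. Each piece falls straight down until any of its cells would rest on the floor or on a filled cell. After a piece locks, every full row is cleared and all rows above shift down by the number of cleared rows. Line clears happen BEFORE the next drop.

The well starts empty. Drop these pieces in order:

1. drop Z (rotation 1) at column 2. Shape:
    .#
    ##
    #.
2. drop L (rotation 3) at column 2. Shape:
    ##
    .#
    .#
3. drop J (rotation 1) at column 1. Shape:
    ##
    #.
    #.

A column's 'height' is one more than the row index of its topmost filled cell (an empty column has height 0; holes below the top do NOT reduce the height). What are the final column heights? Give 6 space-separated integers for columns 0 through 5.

Drop 1: Z rot1 at col 2 lands with bottom-row=0; cleared 0 line(s) (total 0); column heights now [0 0 2 3 0 0], max=3
Drop 2: L rot3 at col 2 lands with bottom-row=3; cleared 0 line(s) (total 0); column heights now [0 0 6 6 0 0], max=6
Drop 3: J rot1 at col 1 lands with bottom-row=4; cleared 0 line(s) (total 0); column heights now [0 7 7 6 0 0], max=7

Answer: 0 7 7 6 0 0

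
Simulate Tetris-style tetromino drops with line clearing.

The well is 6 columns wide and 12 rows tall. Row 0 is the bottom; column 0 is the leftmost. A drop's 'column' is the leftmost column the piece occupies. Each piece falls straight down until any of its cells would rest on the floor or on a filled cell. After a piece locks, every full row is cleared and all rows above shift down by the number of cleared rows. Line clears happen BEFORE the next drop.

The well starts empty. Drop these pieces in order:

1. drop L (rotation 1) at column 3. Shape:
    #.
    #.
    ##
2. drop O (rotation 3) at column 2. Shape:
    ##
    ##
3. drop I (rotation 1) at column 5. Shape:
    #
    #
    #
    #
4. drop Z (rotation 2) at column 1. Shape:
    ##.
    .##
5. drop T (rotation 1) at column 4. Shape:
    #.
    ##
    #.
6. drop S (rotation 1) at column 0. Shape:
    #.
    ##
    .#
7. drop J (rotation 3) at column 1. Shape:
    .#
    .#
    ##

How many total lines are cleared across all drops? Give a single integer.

Answer: 0

Derivation:
Drop 1: L rot1 at col 3 lands with bottom-row=0; cleared 0 line(s) (total 0); column heights now [0 0 0 3 1 0], max=3
Drop 2: O rot3 at col 2 lands with bottom-row=3; cleared 0 line(s) (total 0); column heights now [0 0 5 5 1 0], max=5
Drop 3: I rot1 at col 5 lands with bottom-row=0; cleared 0 line(s) (total 0); column heights now [0 0 5 5 1 4], max=5
Drop 4: Z rot2 at col 1 lands with bottom-row=5; cleared 0 line(s) (total 0); column heights now [0 7 7 6 1 4], max=7
Drop 5: T rot1 at col 4 lands with bottom-row=3; cleared 0 line(s) (total 0); column heights now [0 7 7 6 6 5], max=7
Drop 6: S rot1 at col 0 lands with bottom-row=7; cleared 0 line(s) (total 0); column heights now [10 9 7 6 6 5], max=10
Drop 7: J rot3 at col 1 lands with bottom-row=9; cleared 0 line(s) (total 0); column heights now [10 10 12 6 6 5], max=12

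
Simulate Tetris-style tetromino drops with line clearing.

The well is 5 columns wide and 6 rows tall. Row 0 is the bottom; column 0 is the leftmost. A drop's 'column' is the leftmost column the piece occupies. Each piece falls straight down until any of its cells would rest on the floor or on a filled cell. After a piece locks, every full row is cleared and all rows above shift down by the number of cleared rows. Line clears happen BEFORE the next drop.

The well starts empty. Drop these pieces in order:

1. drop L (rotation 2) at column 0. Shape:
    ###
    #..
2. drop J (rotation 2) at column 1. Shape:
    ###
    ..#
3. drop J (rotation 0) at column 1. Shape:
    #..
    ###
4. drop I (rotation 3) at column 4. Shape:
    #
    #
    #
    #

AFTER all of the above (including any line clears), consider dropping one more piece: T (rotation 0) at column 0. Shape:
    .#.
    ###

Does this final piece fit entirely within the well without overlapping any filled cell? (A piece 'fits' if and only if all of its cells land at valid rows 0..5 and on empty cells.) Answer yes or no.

Answer: yes

Derivation:
Drop 1: L rot2 at col 0 lands with bottom-row=0; cleared 0 line(s) (total 0); column heights now [2 2 2 0 0], max=2
Drop 2: J rot2 at col 1 lands with bottom-row=1; cleared 0 line(s) (total 0); column heights now [2 3 3 3 0], max=3
Drop 3: J rot0 at col 1 lands with bottom-row=3; cleared 0 line(s) (total 0); column heights now [2 5 4 4 0], max=5
Drop 4: I rot3 at col 4 lands with bottom-row=0; cleared 1 line(s) (total 1); column heights now [1 4 3 3 3], max=4
Test piece T rot0 at col 0 (width 3): heights before test = [1 4 3 3 3]; fits = True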